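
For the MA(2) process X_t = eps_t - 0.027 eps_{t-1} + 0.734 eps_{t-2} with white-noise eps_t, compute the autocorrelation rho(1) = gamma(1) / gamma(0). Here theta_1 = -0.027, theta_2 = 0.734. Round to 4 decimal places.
\rho(1) = -0.0304

For an MA(q) process with theta_0 = 1, the autocovariance is
  gamma(k) = sigma^2 * sum_{i=0..q-k} theta_i * theta_{i+k},
and rho(k) = gamma(k) / gamma(0). Sigma^2 cancels.
  numerator   = (1)*(-0.027) + (-0.027)*(0.734) = -0.046818.
  denominator = (1)^2 + (-0.027)^2 + (0.734)^2 = 1.539485.
  rho(1) = -0.046818 / 1.539485 = -0.0304.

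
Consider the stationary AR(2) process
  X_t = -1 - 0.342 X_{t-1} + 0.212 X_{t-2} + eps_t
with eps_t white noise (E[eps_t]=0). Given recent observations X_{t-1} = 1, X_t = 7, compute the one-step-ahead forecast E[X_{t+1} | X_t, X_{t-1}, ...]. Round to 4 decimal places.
E[X_{t+1} \mid \mathcal F_t] = -3.1820

For an AR(p) model X_t = c + sum_i phi_i X_{t-i} + eps_t, the
one-step-ahead conditional mean is
  E[X_{t+1} | X_t, ...] = c + sum_i phi_i X_{t+1-i}.
Substitute known values:
  E[X_{t+1} | ...] = -1 + (-0.342) * (7) + (0.212) * (1)
                   = -3.1820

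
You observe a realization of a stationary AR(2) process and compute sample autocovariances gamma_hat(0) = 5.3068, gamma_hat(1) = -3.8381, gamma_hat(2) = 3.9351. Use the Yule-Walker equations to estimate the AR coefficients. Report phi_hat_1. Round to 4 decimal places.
\hat\phi_{1} = -0.3920

The Yule-Walker equations for an AR(p) process read, in matrix form,
  Gamma_p phi = r_p,   with   (Gamma_p)_{ij} = gamma(|i - j|),
                       (r_p)_i = gamma(i),   i,j = 1..p.
Substitute the sample gammas (Toeplitz matrix and right-hand side of size 2):
  Gamma_p = [[5.3068, -3.8381], [-3.8381, 5.3068]]
  r_p     = [-3.8381, 3.9351]
Written out:
  5.3068 phi_1 - 3.8381 phi_2 = -3.8381
  -3.8381 phi_1 + 5.3068 phi_2 = 3.9351
Solve by Cramer's rule:
  det = gamma(0)^2 - gamma(1)^2 = (5.3068)^2 - (-3.8381)^2 = 28.16212624 - 14.73101161 = 13.43111463
  phi_hat_1 = [gamma(1) gamma(0) - gamma(1) gamma(2)] / det = [(-3.8381)(5.3068) - (-3.8381)(3.9351)] / 13.43111463 = -5.26472177 / 13.43111463 = -0.392
  phi_hat_2 = [gamma(0) gamma(2) - gamma(1)^2] / det = [(5.3068)(3.9351) - (-3.8381)^2] / 13.43111463 = 6.15177707 / 13.43111463 = 0.458
So phi_hat = [-0.3920, 0.4580].
Therefore phi_hat_1 = -0.3920.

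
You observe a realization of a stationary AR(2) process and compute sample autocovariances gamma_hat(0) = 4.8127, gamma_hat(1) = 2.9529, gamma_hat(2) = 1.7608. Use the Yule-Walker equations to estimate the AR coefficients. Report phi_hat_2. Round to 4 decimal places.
\hat\phi_{2} = -0.0170

The Yule-Walker equations for an AR(p) process read, in matrix form,
  Gamma_p phi = r_p,   with   (Gamma_p)_{ij} = gamma(|i - j|),
                       (r_p)_i = gamma(i),   i,j = 1..p.
Substitute the sample gammas (Toeplitz matrix and right-hand side of size 2):
  Gamma_p = [[4.8127, 2.9529], [2.9529, 4.8127]]
  r_p     = [2.9529, 1.7608]
Written out:
  4.8127 phi_1 + 2.9529 phi_2 = 2.9529
  2.9529 phi_1 + 4.8127 phi_2 = 1.7608
Solve by Cramer's rule:
  det = gamma(0)^2 - gamma(1)^2 = (4.8127)^2 - (2.9529)^2 = 23.16208129 - 8.71961841 = 14.44246288
  phi_hat_1 = [gamma(1) gamma(0) - gamma(1) gamma(2)] / det = [(2.9529)(4.8127) - (2.9529)(1.7608)] / 14.44246288 = 9.01195551 / 14.44246288 = 0.624
  phi_hat_2 = [gamma(0) gamma(2) - gamma(1)^2] / det = [(4.8127)(1.7608) - (2.9529)^2] / 14.44246288 = -0.24541625 / 14.44246288 = -0.017
So phi_hat = [0.6240, -0.0170].
Therefore phi_hat_2 = -0.0170.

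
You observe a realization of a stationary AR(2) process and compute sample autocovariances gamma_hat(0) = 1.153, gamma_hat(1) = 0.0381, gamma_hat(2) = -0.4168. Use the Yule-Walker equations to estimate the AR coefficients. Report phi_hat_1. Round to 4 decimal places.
\hat\phi_{1} = 0.0450

The Yule-Walker equations for an AR(p) process read, in matrix form,
  Gamma_p phi = r_p,   with   (Gamma_p)_{ij} = gamma(|i - j|),
                       (r_p)_i = gamma(i),   i,j = 1..p.
Substitute the sample gammas (Toeplitz matrix and right-hand side of size 2):
  Gamma_p = [[1.153, 0.0381], [0.0381, 1.153]]
  r_p     = [0.0381, -0.4168]
Written out:
  1.153 phi_1 + 0.0381 phi_2 = 0.0381
  0.0381 phi_1 + 1.153 phi_2 = -0.4168
Solve by Cramer's rule:
  det = gamma(0)^2 - gamma(1)^2 = (1.153)^2 - (0.0381)^2 = 1.329409 - 0.00145161 = 1.32795739
  phi_hat_1 = [gamma(1) gamma(0) - gamma(1) gamma(2)] / det = [(0.0381)(1.153) - (0.0381)(-0.4168)] / 1.32795739 = 0.05980938 / 1.32795739 = 0.045
  phi_hat_2 = [gamma(0) gamma(2) - gamma(1)^2] / det = [(1.153)(-0.4168) - (0.0381)^2] / 1.32795739 = -0.48202201 / 1.32795739 = -0.363
So phi_hat = [0.0450, -0.3630].
Therefore phi_hat_1 = 0.0450.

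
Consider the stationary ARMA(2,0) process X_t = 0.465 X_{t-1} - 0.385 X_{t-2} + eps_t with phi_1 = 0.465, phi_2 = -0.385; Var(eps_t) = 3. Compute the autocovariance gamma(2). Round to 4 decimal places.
\gamma(2) = -0.9085

Multiply the model equation by X_{t-k} and take expectations. With theta_0 = psi_0 = 1 and psi_j the MA(infinity) weights, this gives
  gamma(k) - sum_i phi_i gamma(k-i) = c_k,
  c_k = sigma^2 * sum_{j=k..q} theta_j psi_{j-k}   (c_k = 0 for k > q),
using gamma(-m) = gamma(m).
Pure AR (q = 0): c_0 = sigma^2 = 3, c_k = 0 for k >= 1.
Equations for k = 0, 1, 2 (AR order 2, c_2 = 0):
  (E0) gamma(0) = phi_1 gamma(1) + phi_2 gamma(2) + c_0
  (E1) gamma(1) = phi_1 gamma(0) + phi_2 gamma(1) + c_1
  (E2) gamma(2) = phi_1 gamma(1) + phi_2 gamma(0)
From (E1): gamma(1) = A gamma(0) + B with
  A = phi_1 / (1 - phi_2) = 0.465 / 1.385 = 0.33574,   B = c_1 / (1 - phi_2) = 0 / 1.385 = 0.
Insert (E2) into (E0): gamma(0) (1 - phi_2^2) = phi_1 (1 + phi_2) gamma(1) + c_0.
  phi_1 (1 + phi_2) = (0.465)(0.615) = 0.285975,   1 - phi_2^2 = 0.851775.
Replace gamma(1) by A gamma(0) + B and collect gamma(0):
  gamma(0) [0.851775 - (0.285975)(0.33574)] = c_0 = 3
  gamma(0) * 0.755762 = 3
  gamma(0) = 3 / 0.755762 = 3.969505.
  gamma(1) = A gamma(0) = (0.33574)(3.969505) = 1.332722.
  gamma(2) = phi_1 gamma(1) + phi_2 gamma(0) = (0.465)(1.332722) + (-0.385)(3.969505) = -0.908544.
Therefore gamma(2) = -0.9085 (to 4 decimal places).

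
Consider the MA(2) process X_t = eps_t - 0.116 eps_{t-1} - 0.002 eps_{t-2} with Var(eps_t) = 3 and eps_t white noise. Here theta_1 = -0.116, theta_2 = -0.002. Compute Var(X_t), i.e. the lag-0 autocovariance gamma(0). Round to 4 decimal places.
\gamma(0) = 3.0404

For an MA(q) process X_t = eps_t + sum_i theta_i eps_{t-i} with
Var(eps_t) = sigma^2, the variance is
  gamma(0) = sigma^2 * (1 + sum_i theta_i^2).
  sum_i theta_i^2 = (-0.116)^2 + (-0.002)^2 = 0.013456 + 0.000004 = 0.01346.
  gamma(0) = 3 * (1 + 0.01346) = 3 * 1.01346 = 3.04038, which rounds to 3.0404.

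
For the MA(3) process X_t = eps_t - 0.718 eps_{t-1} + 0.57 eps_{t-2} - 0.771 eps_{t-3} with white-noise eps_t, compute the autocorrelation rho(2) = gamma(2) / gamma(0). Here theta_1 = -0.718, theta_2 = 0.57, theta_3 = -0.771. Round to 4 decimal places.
\rho(2) = 0.4615

For an MA(q) process with theta_0 = 1, the autocovariance is
  gamma(k) = sigma^2 * sum_{i=0..q-k} theta_i * theta_{i+k},
and rho(k) = gamma(k) / gamma(0). Sigma^2 cancels.
  numerator   = (1)*(0.57) + (-0.718)*(-0.771) = 1.123578.
  denominator = (1)^2 + (-0.718)^2 + (0.57)^2 + (-0.771)^2 = 2.434865.
  rho(2) = 1.123578 / 2.434865 = 0.4615.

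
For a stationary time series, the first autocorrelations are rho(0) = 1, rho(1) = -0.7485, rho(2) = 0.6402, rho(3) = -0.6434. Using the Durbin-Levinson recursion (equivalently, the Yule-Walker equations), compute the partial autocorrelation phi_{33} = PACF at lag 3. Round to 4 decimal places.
\phi_{33} = -0.2710

The PACF at lag k is phi_{kk}, the last component of the solution
to the Yule-Walker system G_k phi = r_k where
  (G_k)_{ij} = rho(|i - j|), (r_k)_i = rho(i), i,j = 1..k.
Equivalently, Durbin-Levinson gives phi_{kk} iteratively:
  phi_{11} = rho(1)
  phi_{kk} = [rho(k) - sum_{j=1..k-1} phi_{k-1,j} rho(k-j)]
            / [1 - sum_{j=1..k-1} phi_{k-1,j} rho(j)],
  phi_{k,j} = phi_{k-1,j} - phi_{kk} phi_{k-1,k-j},  j = 1..k-1.
Step k = 1:
  phi_11 = rho(1) = -0.7485.
Step k = 2:
  phi_22 = [rho(2) - phi_11 rho(1)] / [1 - phi_11 rho(1)] = [0.6402 - (-0.7485)(-0.7485)] / [1 - (-0.7485)(-0.7485)]
         = 0.07994775 / 0.43974775 = 0.181804.
  Update: phi_21 = phi_11 - phi_22 phi_11 = -0.7485 - (0.181804)(-0.7485) = -0.61242.
Step k = 3:
  phi_33 = [rho(3) - phi_21 rho(2) - phi_22 rho(1)] / [1 - phi_21 rho(1) - phi_22 rho(2)]
    numerator   = -0.6434 - (-0.61242)(0.6402) - (0.181804)(-0.7485) = -0.1152487
    denominator = 1 - (-0.61242)(-0.7485) - (0.181804)(0.6402) = 0.42521296
  phi_33 = -0.1152487 / 0.42521296 = -0.271.
Therefore phi_{33} = -0.2710.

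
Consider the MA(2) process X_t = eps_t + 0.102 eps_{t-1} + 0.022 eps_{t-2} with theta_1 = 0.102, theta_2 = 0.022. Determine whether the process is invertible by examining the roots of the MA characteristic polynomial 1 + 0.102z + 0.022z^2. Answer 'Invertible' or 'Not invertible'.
\text{Invertible}

The MA(q) characteristic polynomial is P(z) = 1 + 0.102z + 0.022z^2.
Invertibility requires all roots to lie outside the unit circle, i.e. |z| > 1 for every root.
Set 1 + (0.102) z + (0.022) z^2 = 0, i.e. a z^2 + b z + c = 0 with a = 0.022, b = 0.102, c = 1.
Discriminant D = b^2 - 4ac = (0.102)^2 - 4*(0.022)*1 = 0.010404 - (0.088) = -0.077596.
D < 0, so the roots are the complex-conjugate pair z = (-b +/- i sqrt(-D)) / (2a) = -2.3182 +/- 6.3309i.
For a conjugate pair |z|^2 = z * conj(z) = (product of roots) = c/a = 1/(0.022) = 45.454545, so |z| = sqrt(45.454545) = 6.742 for both roots.
Moduli of all roots: 6.7420, 6.7420.
All moduli strictly greater than 1? Yes.
Verdict: Invertible.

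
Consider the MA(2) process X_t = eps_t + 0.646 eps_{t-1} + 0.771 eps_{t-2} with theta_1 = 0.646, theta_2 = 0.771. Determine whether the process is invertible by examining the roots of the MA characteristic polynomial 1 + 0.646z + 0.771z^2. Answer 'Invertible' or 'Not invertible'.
\text{Invertible}

The MA(q) characteristic polynomial is P(z) = 1 + 0.646z + 0.771z^2.
Invertibility requires all roots to lie outside the unit circle, i.e. |z| > 1 for every root.
Set 1 + (0.646) z + (0.771) z^2 = 0, i.e. a z^2 + b z + c = 0 with a = 0.771, b = 0.646, c = 1.
Discriminant D = b^2 - 4ac = (0.646)^2 - 4*(0.771)*1 = 0.417316 - (3.084) = -2.666684.
D < 0, so the roots are the complex-conjugate pair z = (-b +/- i sqrt(-D)) / (2a) = -0.4189 +/- 1.059i.
For a conjugate pair |z|^2 = z * conj(z) = (product of roots) = c/a = 1/(0.771) = 1.297017, so |z| = sqrt(1.297017) = 1.1389 for both roots.
Moduli of all roots: 1.1389, 1.1389.
All moduli strictly greater than 1? Yes.
Verdict: Invertible.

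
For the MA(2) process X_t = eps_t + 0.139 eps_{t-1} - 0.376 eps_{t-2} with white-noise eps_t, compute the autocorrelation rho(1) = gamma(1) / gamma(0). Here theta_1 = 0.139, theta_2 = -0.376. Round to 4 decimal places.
\rho(1) = 0.0747

For an MA(q) process with theta_0 = 1, the autocovariance is
  gamma(k) = sigma^2 * sum_{i=0..q-k} theta_i * theta_{i+k},
and rho(k) = gamma(k) / gamma(0). Sigma^2 cancels.
  numerator   = (1)*(0.139) + (0.139)*(-0.376) = 0.086736.
  denominator = (1)^2 + (0.139)^2 + (-0.376)^2 = 1.160697.
  rho(1) = 0.086736 / 1.160697 = 0.0747.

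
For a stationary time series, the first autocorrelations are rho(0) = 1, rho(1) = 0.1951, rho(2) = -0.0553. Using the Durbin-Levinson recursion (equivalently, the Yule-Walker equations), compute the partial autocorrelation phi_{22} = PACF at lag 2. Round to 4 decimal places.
\phi_{22} = -0.0971

The PACF at lag k is phi_{kk}, the last component of the solution
to the Yule-Walker system G_k phi = r_k where
  (G_k)_{ij} = rho(|i - j|), (r_k)_i = rho(i), i,j = 1..k.
Equivalently, Durbin-Levinson gives phi_{kk} iteratively:
  phi_{11} = rho(1)
  phi_{kk} = [rho(k) - sum_{j=1..k-1} phi_{k-1,j} rho(k-j)]
            / [1 - sum_{j=1..k-1} phi_{k-1,j} rho(j)],
  phi_{k,j} = phi_{k-1,j} - phi_{kk} phi_{k-1,k-j},  j = 1..k-1.
Step k = 1:
  phi_11 = rho(1) = 0.1951.
Step k = 2:
  phi_22 = [rho(2) - phi_11 rho(1)] / [1 - phi_11 rho(1)] = [-0.0553 - (0.1951)(0.1951)] / [1 - (0.1951)(0.1951)]
         = -0.09336401 / 0.96193599 = -0.0971.
Therefore phi_{22} = -0.0971.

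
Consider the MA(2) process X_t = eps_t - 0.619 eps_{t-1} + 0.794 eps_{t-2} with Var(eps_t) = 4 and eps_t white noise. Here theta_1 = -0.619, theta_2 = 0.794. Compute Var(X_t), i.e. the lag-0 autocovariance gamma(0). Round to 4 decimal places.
\gamma(0) = 8.0544

For an MA(q) process X_t = eps_t + sum_i theta_i eps_{t-i} with
Var(eps_t) = sigma^2, the variance is
  gamma(0) = sigma^2 * (1 + sum_i theta_i^2).
  sum_i theta_i^2 = (-0.619)^2 + (0.794)^2 = 0.383161 + 0.630436 = 1.013597.
  gamma(0) = 4 * (1 + 1.013597) = 4 * 2.013597 = 8.054388, which rounds to 8.0544.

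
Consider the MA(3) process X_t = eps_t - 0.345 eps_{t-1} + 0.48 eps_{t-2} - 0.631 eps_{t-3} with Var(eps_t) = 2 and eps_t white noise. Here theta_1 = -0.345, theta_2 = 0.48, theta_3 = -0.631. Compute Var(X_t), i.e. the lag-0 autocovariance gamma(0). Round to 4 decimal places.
\gamma(0) = 3.4952

For an MA(q) process X_t = eps_t + sum_i theta_i eps_{t-i} with
Var(eps_t) = sigma^2, the variance is
  gamma(0) = sigma^2 * (1 + sum_i theta_i^2).
  sum_i theta_i^2 = (-0.345)^2 + (0.48)^2 + (-0.631)^2 = 0.119025 + 0.2304 + 0.398161 = 0.747586.
  gamma(0) = 2 * (1 + 0.747586) = 2 * 1.747586 = 3.495172, which rounds to 3.4952.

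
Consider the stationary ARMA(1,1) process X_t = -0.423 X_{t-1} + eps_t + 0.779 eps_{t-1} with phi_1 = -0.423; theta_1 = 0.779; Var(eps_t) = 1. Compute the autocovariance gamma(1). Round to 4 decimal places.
\gamma(1) = 0.2907

Multiply the model equation by X_{t-k} and take expectations. With theta_0 = psi_0 = 1 and psi_j the MA(infinity) weights, this gives
  gamma(k) - sum_i phi_i gamma(k-i) = c_k,
  c_k = sigma^2 * sum_{j=k..q} theta_j psi_{j-k}   (c_k = 0 for k > q),
using gamma(-m) = gamma(m).
psi-weights needed (psi_j = theta_j + sum_i phi_i psi_{j-i}):
  psi_1 = theta_1 + phi_1 = 0.779 + (-0.423) = 0.356
Right-hand sides:
  c_0 = sigma^2 (1 + theta_1 psi_1) = 1 * (1 + (0.779)(0.356)) = 1 * 1.277324 = 1.277324
  c_1 = sigma^2 theta_1 = 1 * (0.779) = 0.779
  c_2 = 0
Equations for k = 0 and k = 1 (AR order 1):
  gamma(0) = phi_1 gamma(1) + c_0
  gamma(1) = phi_1 gamma(0) + c_1
Substituting the second into the first: gamma(0) (1 - phi_1^2) = c_0 + phi_1 c_1, so
  gamma(0) = (c_0 + phi_1 c_1) / (1 - phi_1^2) = (1.277324 + (-0.423)(0.779)) / (1 - (-0.423)^2) = 0.947807 / 0.821071 = 1.154354.
  gamma(1) = phi_1 gamma(0) + c_1 = (-0.423)(1.154354) + (0.779) = 0.290708.
Therefore gamma(1) = 0.2907 (to 4 decimal places).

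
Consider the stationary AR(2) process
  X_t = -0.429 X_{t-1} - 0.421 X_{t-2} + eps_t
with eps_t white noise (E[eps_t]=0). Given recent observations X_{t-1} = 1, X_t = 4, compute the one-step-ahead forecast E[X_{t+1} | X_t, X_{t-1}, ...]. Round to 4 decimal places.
E[X_{t+1} \mid \mathcal F_t] = -2.1370

For an AR(p) model X_t = c + sum_i phi_i X_{t-i} + eps_t, the
one-step-ahead conditional mean is
  E[X_{t+1} | X_t, ...] = c + sum_i phi_i X_{t+1-i}.
Substitute known values:
  E[X_{t+1} | ...] = (-0.429) * (4) + (-0.421) * (1)
                   = -2.1370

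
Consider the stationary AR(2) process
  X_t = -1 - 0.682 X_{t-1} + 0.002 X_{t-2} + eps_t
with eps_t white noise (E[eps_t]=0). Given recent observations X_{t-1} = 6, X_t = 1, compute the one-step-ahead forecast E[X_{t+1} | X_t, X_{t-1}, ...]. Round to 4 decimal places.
E[X_{t+1} \mid \mathcal F_t] = -1.6700

For an AR(p) model X_t = c + sum_i phi_i X_{t-i} + eps_t, the
one-step-ahead conditional mean is
  E[X_{t+1} | X_t, ...] = c + sum_i phi_i X_{t+1-i}.
Substitute known values:
  E[X_{t+1} | ...] = -1 + (-0.682) * (1) + (0.002) * (6)
                   = -1.6700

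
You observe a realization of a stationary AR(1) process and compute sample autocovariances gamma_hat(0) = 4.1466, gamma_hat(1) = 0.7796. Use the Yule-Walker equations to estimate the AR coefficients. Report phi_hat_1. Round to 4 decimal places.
\hat\phi_{1} = 0.1880

The Yule-Walker equations for an AR(p) process read, in matrix form,
  Gamma_p phi = r_p,   with   (Gamma_p)_{ij} = gamma(|i - j|),
                       (r_p)_i = gamma(i),   i,j = 1..p.
Substitute the sample gammas (Toeplitz matrix and right-hand side of size 1):
  Gamma_p = [[4.1466]]
  r_p     = [0.7796]
With p = 1 this is the single equation gamma(0) phi_1 = gamma(1):
  phi_hat_1 = gamma(1) / gamma(0) = 0.7796 / 4.1466 = 0.1880.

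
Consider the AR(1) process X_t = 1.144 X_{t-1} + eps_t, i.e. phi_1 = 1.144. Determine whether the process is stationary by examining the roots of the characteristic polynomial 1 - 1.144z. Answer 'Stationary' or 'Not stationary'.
\text{Not stationary}

The AR(p) characteristic polynomial is P(z) = 1 - 1.144z.
Stationarity requires all roots to lie outside the unit circle, i.e. |z| > 1 for every root.
This is linear in z: 1 + (-1.144) z = 0  =>  z = -1/(-1.144) = 0.874126,  |z| = 0.874126.
Moduli of all roots: 0.8741.
All moduli strictly greater than 1? No.
Verdict: Not stationary.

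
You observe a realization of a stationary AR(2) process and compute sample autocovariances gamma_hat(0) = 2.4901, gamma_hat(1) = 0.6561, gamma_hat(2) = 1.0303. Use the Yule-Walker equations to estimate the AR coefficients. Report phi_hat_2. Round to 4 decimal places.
\hat\phi_{2} = 0.3700

The Yule-Walker equations for an AR(p) process read, in matrix form,
  Gamma_p phi = r_p,   with   (Gamma_p)_{ij} = gamma(|i - j|),
                       (r_p)_i = gamma(i),   i,j = 1..p.
Substitute the sample gammas (Toeplitz matrix and right-hand side of size 2):
  Gamma_p = [[2.4901, 0.6561], [0.6561, 2.4901]]
  r_p     = [0.6561, 1.0303]
Written out:
  2.4901 phi_1 + 0.6561 phi_2 = 0.6561
  0.6561 phi_1 + 2.4901 phi_2 = 1.0303
Solve by Cramer's rule:
  det = gamma(0)^2 - gamma(1)^2 = (2.4901)^2 - (0.6561)^2 = 6.20059801 - 0.43046721 = 5.7701308
  phi_hat_1 = [gamma(1) gamma(0) - gamma(1) gamma(2)] / det = [(0.6561)(2.4901) - (0.6561)(1.0303)] / 5.7701308 = 0.95777478 / 5.7701308 = 0.166
  phi_hat_2 = [gamma(0) gamma(2) - gamma(1)^2] / det = [(2.4901)(1.0303) - (0.6561)^2] / 5.7701308 = 2.13508282 / 5.7701308 = 0.37
So phi_hat = [0.1660, 0.3700].
Therefore phi_hat_2 = 0.3700.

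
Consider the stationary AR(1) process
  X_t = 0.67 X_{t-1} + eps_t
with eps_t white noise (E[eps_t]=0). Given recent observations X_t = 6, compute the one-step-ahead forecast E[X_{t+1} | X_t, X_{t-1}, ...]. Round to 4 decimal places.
E[X_{t+1} \mid \mathcal F_t] = 4.0200

For an AR(p) model X_t = c + sum_i phi_i X_{t-i} + eps_t, the
one-step-ahead conditional mean is
  E[X_{t+1} | X_t, ...] = c + sum_i phi_i X_{t+1-i}.
Substitute known values:
  E[X_{t+1} | ...] = (0.67) * (6)
                   = 4.0200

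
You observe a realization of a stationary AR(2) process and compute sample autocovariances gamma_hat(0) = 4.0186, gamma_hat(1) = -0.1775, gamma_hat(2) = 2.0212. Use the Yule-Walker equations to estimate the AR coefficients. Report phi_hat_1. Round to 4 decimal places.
\hat\phi_{1} = -0.0220

The Yule-Walker equations for an AR(p) process read, in matrix form,
  Gamma_p phi = r_p,   with   (Gamma_p)_{ij} = gamma(|i - j|),
                       (r_p)_i = gamma(i),   i,j = 1..p.
Substitute the sample gammas (Toeplitz matrix and right-hand side of size 2):
  Gamma_p = [[4.0186, -0.1775], [-0.1775, 4.0186]]
  r_p     = [-0.1775, 2.0212]
Written out:
  4.0186 phi_1 - 0.1775 phi_2 = -0.1775
  -0.1775 phi_1 + 4.0186 phi_2 = 2.0212
Solve by Cramer's rule:
  det = gamma(0)^2 - gamma(1)^2 = (4.0186)^2 - (-0.1775)^2 = 16.14914596 - 0.03150625 = 16.11763971
  phi_hat_1 = [gamma(1) gamma(0) - gamma(1) gamma(2)] / det = [(-0.1775)(4.0186) - (-0.1775)(2.0212)] / 16.11763971 = -0.3545385 / 16.11763971 = -0.022
  phi_hat_2 = [gamma(0) gamma(2) - gamma(1)^2] / det = [(4.0186)(2.0212) - (-0.1775)^2] / 16.11763971 = 8.09088807 / 16.11763971 = 0.502
So phi_hat = [-0.0220, 0.5020].
Therefore phi_hat_1 = -0.0220.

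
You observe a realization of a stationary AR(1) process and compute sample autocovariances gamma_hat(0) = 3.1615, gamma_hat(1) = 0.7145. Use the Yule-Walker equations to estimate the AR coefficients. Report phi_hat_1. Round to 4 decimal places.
\hat\phi_{1} = 0.2260

The Yule-Walker equations for an AR(p) process read, in matrix form,
  Gamma_p phi = r_p,   with   (Gamma_p)_{ij} = gamma(|i - j|),
                       (r_p)_i = gamma(i),   i,j = 1..p.
Substitute the sample gammas (Toeplitz matrix and right-hand side of size 1):
  Gamma_p = [[3.1615]]
  r_p     = [0.7145]
With p = 1 this is the single equation gamma(0) phi_1 = gamma(1):
  phi_hat_1 = gamma(1) / gamma(0) = 0.7145 / 3.1615 = 0.2260.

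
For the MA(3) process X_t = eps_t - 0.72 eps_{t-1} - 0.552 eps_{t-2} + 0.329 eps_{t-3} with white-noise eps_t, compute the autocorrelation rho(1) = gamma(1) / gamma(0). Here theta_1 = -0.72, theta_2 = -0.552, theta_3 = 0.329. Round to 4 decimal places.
\rho(1) = -0.2610

For an MA(q) process with theta_0 = 1, the autocovariance is
  gamma(k) = sigma^2 * sum_{i=0..q-k} theta_i * theta_{i+k},
and rho(k) = gamma(k) / gamma(0). Sigma^2 cancels.
  numerator   = (1)*(-0.72) + (-0.72)*(-0.552) + (-0.552)*(0.329) = -0.504168.
  denominator = (1)^2 + (-0.72)^2 + (-0.552)^2 + (0.329)^2 = 1.931345.
  rho(1) = -0.504168 / 1.931345 = -0.2610.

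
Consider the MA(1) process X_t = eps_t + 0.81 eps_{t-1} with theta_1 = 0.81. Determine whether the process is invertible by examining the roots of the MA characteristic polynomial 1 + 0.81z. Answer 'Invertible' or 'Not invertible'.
\text{Invertible}

The MA(q) characteristic polynomial is P(z) = 1 + 0.81z.
Invertibility requires all roots to lie outside the unit circle, i.e. |z| > 1 for every root.
This is linear in z: 1 + (0.81) z = 0  =>  z = -1/(0.81) = -1.234568,  |z| = 1.234568.
Moduli of all roots: 1.2346.
All moduli strictly greater than 1? Yes.
Verdict: Invertible.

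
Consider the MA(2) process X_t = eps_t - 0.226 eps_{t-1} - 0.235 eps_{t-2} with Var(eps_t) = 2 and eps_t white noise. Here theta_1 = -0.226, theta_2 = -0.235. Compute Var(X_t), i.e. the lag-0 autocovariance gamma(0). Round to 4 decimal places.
\gamma(0) = 2.2126

For an MA(q) process X_t = eps_t + sum_i theta_i eps_{t-i} with
Var(eps_t) = sigma^2, the variance is
  gamma(0) = sigma^2 * (1 + sum_i theta_i^2).
  sum_i theta_i^2 = (-0.226)^2 + (-0.235)^2 = 0.051076 + 0.055225 = 0.106301.
  gamma(0) = 2 * (1 + 0.106301) = 2 * 1.106301 = 2.212602, which rounds to 2.2126.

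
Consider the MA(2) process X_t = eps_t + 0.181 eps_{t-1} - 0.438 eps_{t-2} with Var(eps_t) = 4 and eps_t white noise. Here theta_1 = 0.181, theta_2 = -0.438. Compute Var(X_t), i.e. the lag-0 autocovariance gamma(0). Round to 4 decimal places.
\gamma(0) = 4.8984

For an MA(q) process X_t = eps_t + sum_i theta_i eps_{t-i} with
Var(eps_t) = sigma^2, the variance is
  gamma(0) = sigma^2 * (1 + sum_i theta_i^2).
  sum_i theta_i^2 = (0.181)^2 + (-0.438)^2 = 0.032761 + 0.191844 = 0.224605.
  gamma(0) = 4 * (1 + 0.224605) = 4 * 1.224605 = 4.89842, which rounds to 4.8984.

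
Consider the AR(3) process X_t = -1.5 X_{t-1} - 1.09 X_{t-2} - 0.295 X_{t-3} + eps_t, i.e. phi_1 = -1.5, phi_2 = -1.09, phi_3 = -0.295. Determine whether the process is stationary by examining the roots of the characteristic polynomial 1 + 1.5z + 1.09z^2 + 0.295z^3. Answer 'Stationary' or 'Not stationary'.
\text{Stationary}

The AR(p) characteristic polynomial is P(z) = 1 + 1.5z + 1.09z^2 + 0.295z^3.
Stationarity requires all roots to lie outside the unit circle, i.e. |z| > 1 for every root.
Degree 3: look for a simple real root z0 first, then factor out (1 - z/z0) and solve the remaining quadratic.
Testing z0 = -2: P(-2) = 1 + (1.5)(-2) + (1.09)(-2)^2 + (0.295)(-2)^3
  = 1 + (-3) + (4.36) + (-2.36) = 0.  So z_0 = -2 is a root, |z_0| = 2.
Divide out the factor (1 + 0.5 z) = (1 - z/z0) (since 1/z0 = -0.5):
  P(z) = (1 + 0.5 z)(1 + (1) z + (0.59) z^2)
  [check: z-coef 1 - (-0.5) = 1.5; z^2-coef 0.59 - (-0.5)(1) = 1.09; z^3-coef -(-0.5)(0.59) = 0.295.]
Remaining roots from the quadratic factor 1 + (1) z + (0.59) z^2:
  Set 1 + (1) z + (0.59) z^2 = 0, i.e. a z^2 + b z + c = 0 with a = 0.59, b = 1, c = 1.
  Discriminant D = b^2 - 4ac = (1)^2 - 4*(0.59)*1 = 1 - (2.36) = -1.36.
  D < 0, so the roots are the complex-conjugate pair z = (-b +/- i sqrt(-D)) / (2a) = -0.8475 +/- 0.9883i.
  For a conjugate pair |z|^2 = z * conj(z) = (product of roots) = c/a = 1/(0.59) = 1.694915, so |z| = sqrt(1.694915) = 1.3019 for both roots.
Moduli of all roots: 2.0000, 1.3019, 1.3019.
All moduli strictly greater than 1? Yes.
Verdict: Stationary.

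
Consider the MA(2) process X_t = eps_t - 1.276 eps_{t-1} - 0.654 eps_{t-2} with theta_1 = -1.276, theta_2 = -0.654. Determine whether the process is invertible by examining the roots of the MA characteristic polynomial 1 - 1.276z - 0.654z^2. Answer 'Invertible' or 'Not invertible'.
\text{Not invertible}

The MA(q) characteristic polynomial is P(z) = 1 - 1.276z - 0.654z^2.
Invertibility requires all roots to lie outside the unit circle, i.e. |z| > 1 for every root.
Set 1 + (-1.276) z + (-0.654) z^2 = 0, i.e. a z^2 + b z + c = 0 with a = -0.654, b = -1.276, c = 1.
Discriminant D = b^2 - 4ac = (-1.276)^2 - 4*(-0.654)*1 = 1.628176 - (-2.616) = 4.244176.
D >= 0, so the roots are real: z = (-b +/- sqrt(D)) / (2a) = (1.276 +/- 2.06014) / (-1.308).
  z_1 = (1.276 + 2.06014) / (-1.308) = -2.5506,   |z_1| = 2.5506.
  z_2 = (1.276 - 2.06014) / (-1.308) = 0.5995,   |z_2| = 0.5995.
Moduli of all roots: 2.5506, 0.5995.
All moduli strictly greater than 1? No.
Verdict: Not invertible.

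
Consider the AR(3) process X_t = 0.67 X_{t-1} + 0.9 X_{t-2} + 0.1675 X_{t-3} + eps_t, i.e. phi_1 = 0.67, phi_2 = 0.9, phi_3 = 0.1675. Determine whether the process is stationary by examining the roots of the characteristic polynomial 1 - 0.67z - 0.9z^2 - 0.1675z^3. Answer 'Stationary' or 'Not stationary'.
\text{Not stationary}

The AR(p) characteristic polynomial is P(z) = 1 - 0.67z - 0.9z^2 - 0.1675z^3.
Stationarity requires all roots to lie outside the unit circle, i.e. |z| > 1 for every root.
Degree 3: look for a simple real root z0 first, then factor out (1 - z/z0) and solve the remaining quadratic.
Testing z0 = -4: P(-4) = 1 + (-0.67)(-4) + (-0.9)(-4)^2 + (-0.1675)(-4)^3
  = 1 + (2.68) + (-14.4) + (10.72) = 0.  So z_0 = -4 is a root, |z_0| = 4.
Divide out the factor (1 + 0.25 z) = (1 - z/z0) (since 1/z0 = -0.25):
  P(z) = (1 + 0.25 z)(1 + (-0.92) z + (-0.67) z^2)
  [check: z-coef -0.92 - (-0.25) = -0.67; z^2-coef -0.67 - (-0.25)(-0.92) = -0.9; z^3-coef -(-0.25)(-0.67) = -0.1675.]
Remaining roots from the quadratic factor 1 + (-0.92) z + (-0.67) z^2:
  Set 1 + (-0.92) z + (-0.67) z^2 = 0, i.e. a z^2 + b z + c = 0 with a = -0.67, b = -0.92, c = 1.
  Discriminant D = b^2 - 4ac = (-0.92)^2 - 4*(-0.67)*1 = 0.8464 - (-2.68) = 3.5264.
  D >= 0, so the roots are real: z = (-b +/- sqrt(D)) / (2a) = (0.92 +/- 1.877871) / (-1.34).
    z_1 = (0.92 + 1.877871) / (-1.34) = -2.088,   |z_1| = 2.088.
    z_2 = (0.92 - 1.877871) / (-1.34) = 0.7148,   |z_2| = 0.7148.
Moduli of all roots: 4.0000, 2.0880, 0.7148.
All moduli strictly greater than 1? No.
Verdict: Not stationary.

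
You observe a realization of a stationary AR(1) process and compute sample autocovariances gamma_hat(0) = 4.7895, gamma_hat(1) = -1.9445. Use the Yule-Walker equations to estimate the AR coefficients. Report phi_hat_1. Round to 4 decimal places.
\hat\phi_{1} = -0.4060

The Yule-Walker equations for an AR(p) process read, in matrix form,
  Gamma_p phi = r_p,   with   (Gamma_p)_{ij} = gamma(|i - j|),
                       (r_p)_i = gamma(i),   i,j = 1..p.
Substitute the sample gammas (Toeplitz matrix and right-hand side of size 1):
  Gamma_p = [[4.7895]]
  r_p     = [-1.9445]
With p = 1 this is the single equation gamma(0) phi_1 = gamma(1):
  phi_hat_1 = gamma(1) / gamma(0) = -1.9445 / 4.7895 = -0.4060.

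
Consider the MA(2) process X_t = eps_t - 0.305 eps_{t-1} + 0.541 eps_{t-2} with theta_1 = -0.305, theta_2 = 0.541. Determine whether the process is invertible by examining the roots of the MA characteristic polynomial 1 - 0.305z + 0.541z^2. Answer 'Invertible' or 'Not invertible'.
\text{Invertible}

The MA(q) characteristic polynomial is P(z) = 1 - 0.305z + 0.541z^2.
Invertibility requires all roots to lie outside the unit circle, i.e. |z| > 1 for every root.
Set 1 + (-0.305) z + (0.541) z^2 = 0, i.e. a z^2 + b z + c = 0 with a = 0.541, b = -0.305, c = 1.
Discriminant D = b^2 - 4ac = (-0.305)^2 - 4*(0.541)*1 = 0.093025 - (2.164) = -2.070975.
D < 0, so the roots are the complex-conjugate pair z = (-b +/- i sqrt(-D)) / (2a) = 0.2819 +/- 1.33i.
For a conjugate pair |z|^2 = z * conj(z) = (product of roots) = c/a = 1/(0.541) = 1.848429, so |z| = sqrt(1.848429) = 1.3596 for both roots.
Moduli of all roots: 1.3596, 1.3596.
All moduli strictly greater than 1? Yes.
Verdict: Invertible.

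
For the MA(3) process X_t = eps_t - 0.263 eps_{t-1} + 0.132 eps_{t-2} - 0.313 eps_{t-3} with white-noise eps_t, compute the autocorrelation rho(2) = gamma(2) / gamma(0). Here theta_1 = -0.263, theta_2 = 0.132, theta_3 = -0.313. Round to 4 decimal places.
\rho(2) = 0.1809

For an MA(q) process with theta_0 = 1, the autocovariance is
  gamma(k) = sigma^2 * sum_{i=0..q-k} theta_i * theta_{i+k},
and rho(k) = gamma(k) / gamma(0). Sigma^2 cancels.
  numerator   = (1)*(0.132) + (-0.263)*(-0.313) = 0.214319.
  denominator = (1)^2 + (-0.263)^2 + (0.132)^2 + (-0.313)^2 = 1.184562.
  rho(2) = 0.214319 / 1.184562 = 0.1809.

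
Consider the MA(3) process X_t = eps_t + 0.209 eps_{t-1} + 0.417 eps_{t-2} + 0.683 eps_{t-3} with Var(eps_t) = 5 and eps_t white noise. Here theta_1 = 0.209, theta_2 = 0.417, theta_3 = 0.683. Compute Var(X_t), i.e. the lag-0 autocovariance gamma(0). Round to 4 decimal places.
\gamma(0) = 8.4203

For an MA(q) process X_t = eps_t + sum_i theta_i eps_{t-i} with
Var(eps_t) = sigma^2, the variance is
  gamma(0) = sigma^2 * (1 + sum_i theta_i^2).
  sum_i theta_i^2 = (0.209)^2 + (0.417)^2 + (0.683)^2 = 0.043681 + 0.173889 + 0.466489 = 0.684059.
  gamma(0) = 5 * (1 + 0.684059) = 5 * 1.684059 = 8.420295, which rounds to 8.4203.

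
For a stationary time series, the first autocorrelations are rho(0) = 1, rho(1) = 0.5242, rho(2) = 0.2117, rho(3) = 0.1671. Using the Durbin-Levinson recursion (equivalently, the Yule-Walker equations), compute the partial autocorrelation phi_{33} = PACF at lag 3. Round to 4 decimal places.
\phi_{33} = 0.1279

The PACF at lag k is phi_{kk}, the last component of the solution
to the Yule-Walker system G_k phi = r_k where
  (G_k)_{ij} = rho(|i - j|), (r_k)_i = rho(i), i,j = 1..k.
Equivalently, Durbin-Levinson gives phi_{kk} iteratively:
  phi_{11} = rho(1)
  phi_{kk} = [rho(k) - sum_{j=1..k-1} phi_{k-1,j} rho(k-j)]
            / [1 - sum_{j=1..k-1} phi_{k-1,j} rho(j)],
  phi_{k,j} = phi_{k-1,j} - phi_{kk} phi_{k-1,k-j},  j = 1..k-1.
Step k = 1:
  phi_11 = rho(1) = 0.5242.
Step k = 2:
  phi_22 = [rho(2) - phi_11 rho(1)] / [1 - phi_11 rho(1)] = [0.2117 - (0.5242)(0.5242)] / [1 - (0.5242)(0.5242)]
         = -0.06308564 / 0.72521436 = -0.086989.
  Update: phi_21 = phi_11 - phi_22 phi_11 = 0.5242 - (-0.086989)(0.5242) = 0.5698.
Step k = 3:
  phi_33 = [rho(3) - phi_21 rho(2) - phi_22 rho(1)] / [1 - phi_21 rho(1) - phi_22 rho(2)]
    numerator   = 0.1671 - (0.5698)(0.2117) - (-0.086989)(0.5242) = 0.09207303
    denominator = 1 - (0.5698)(0.5242) - (-0.086989)(0.2117) = 0.71972661
  phi_33 = 0.09207303 / 0.71972661 = 0.1279.
Therefore phi_{33} = 0.1279.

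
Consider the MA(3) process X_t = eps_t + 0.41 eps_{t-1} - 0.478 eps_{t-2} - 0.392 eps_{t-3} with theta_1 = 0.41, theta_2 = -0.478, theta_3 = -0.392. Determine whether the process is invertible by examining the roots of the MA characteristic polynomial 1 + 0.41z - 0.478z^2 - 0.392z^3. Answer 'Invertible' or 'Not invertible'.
\text{Invertible}

The MA(q) characteristic polynomial is P(z) = 1 + 0.41z - 0.478z^2 - 0.392z^3.
Invertibility requires all roots to lie outside the unit circle, i.e. |z| > 1 for every root.
Degree 3: look for a simple real root z0 first, then factor out (1 - z/z0) and solve the remaining quadratic.
Testing z0 = 1.25: P(1.25) = 1 + (0.41)(1.25) + (-0.478)(1.25)^2 + (-0.392)(1.25)^3
  = 1 + (0.5125) + (-0.746875) + (-0.765625) = 0.  So z_0 = 1.25 is a root, |z_0| = 1.25.
Divide out the factor (1 - 0.8 z) = (1 - z/z0) (since 1/z0 = 0.8):
  P(z) = (1 - 0.8 z)(1 + (1.21) z + (0.49) z^2)
  [check: z-coef 1.21 - (0.8) = 0.41; z^2-coef 0.49 - (0.8)(1.21) = -0.478; z^3-coef -(0.8)(0.49) = -0.392.]
Remaining roots from the quadratic factor 1 + (1.21) z + (0.49) z^2:
  Set 1 + (1.21) z + (0.49) z^2 = 0, i.e. a z^2 + b z + c = 0 with a = 0.49, b = 1.21, c = 1.
  Discriminant D = b^2 - 4ac = (1.21)^2 - 4*(0.49)*1 = 1.4641 - (1.96) = -0.4959.
  D < 0, so the roots are the complex-conjugate pair z = (-b +/- i sqrt(-D)) / (2a) = -1.2347 +/- 0.7186i.
  For a conjugate pair |z|^2 = z * conj(z) = (product of roots) = c/a = 1/(0.49) = 2.040816, so |z| = sqrt(2.040816) = 1.4286 for both roots.
Moduli of all roots: 1.2500, 1.4286, 1.4286.
All moduli strictly greater than 1? Yes.
Verdict: Invertible.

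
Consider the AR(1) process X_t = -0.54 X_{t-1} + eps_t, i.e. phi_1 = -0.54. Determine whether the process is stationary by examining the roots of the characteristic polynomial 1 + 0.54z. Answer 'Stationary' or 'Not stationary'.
\text{Stationary}

The AR(p) characteristic polynomial is P(z) = 1 + 0.54z.
Stationarity requires all roots to lie outside the unit circle, i.e. |z| > 1 for every root.
This is linear in z: 1 + (0.54) z = 0  =>  z = -1/(0.54) = -1.851852,  |z| = 1.851852.
Moduli of all roots: 1.8519.
All moduli strictly greater than 1? Yes.
Verdict: Stationary.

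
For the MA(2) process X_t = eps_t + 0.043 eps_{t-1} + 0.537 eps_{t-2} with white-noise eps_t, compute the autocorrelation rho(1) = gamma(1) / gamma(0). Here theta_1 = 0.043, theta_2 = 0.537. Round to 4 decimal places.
\rho(1) = 0.0512

For an MA(q) process with theta_0 = 1, the autocovariance is
  gamma(k) = sigma^2 * sum_{i=0..q-k} theta_i * theta_{i+k},
and rho(k) = gamma(k) / gamma(0). Sigma^2 cancels.
  numerator   = (1)*(0.043) + (0.043)*(0.537) = 0.066091.
  denominator = (1)^2 + (0.043)^2 + (0.537)^2 = 1.290218.
  rho(1) = 0.066091 / 1.290218 = 0.0512.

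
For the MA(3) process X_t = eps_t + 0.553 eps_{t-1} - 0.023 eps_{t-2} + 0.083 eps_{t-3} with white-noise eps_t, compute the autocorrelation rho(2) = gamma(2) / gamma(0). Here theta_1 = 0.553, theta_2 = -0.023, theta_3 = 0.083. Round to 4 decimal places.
\rho(2) = 0.0174

For an MA(q) process with theta_0 = 1, the autocovariance is
  gamma(k) = sigma^2 * sum_{i=0..q-k} theta_i * theta_{i+k},
and rho(k) = gamma(k) / gamma(0). Sigma^2 cancels.
  numerator   = (1)*(-0.023) + (0.553)*(0.083) = 0.022899.
  denominator = (1)^2 + (0.553)^2 + (-0.023)^2 + (0.083)^2 = 1.313227.
  rho(2) = 0.022899 / 1.313227 = 0.0174.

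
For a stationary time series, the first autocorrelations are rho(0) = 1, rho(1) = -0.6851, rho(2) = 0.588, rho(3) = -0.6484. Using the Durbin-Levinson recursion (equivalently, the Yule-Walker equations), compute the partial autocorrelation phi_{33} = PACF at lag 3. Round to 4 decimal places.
\phi_{33} = -0.3619

The PACF at lag k is phi_{kk}, the last component of the solution
to the Yule-Walker system G_k phi = r_k where
  (G_k)_{ij} = rho(|i - j|), (r_k)_i = rho(i), i,j = 1..k.
Equivalently, Durbin-Levinson gives phi_{kk} iteratively:
  phi_{11} = rho(1)
  phi_{kk} = [rho(k) - sum_{j=1..k-1} phi_{k-1,j} rho(k-j)]
            / [1 - sum_{j=1..k-1} phi_{k-1,j} rho(j)],
  phi_{k,j} = phi_{k-1,j} - phi_{kk} phi_{k-1,k-j},  j = 1..k-1.
Step k = 1:
  phi_11 = rho(1) = -0.6851.
Step k = 2:
  phi_22 = [rho(2) - phi_11 rho(1)] / [1 - phi_11 rho(1)] = [0.588 - (-0.6851)(-0.6851)] / [1 - (-0.6851)(-0.6851)]
         = 0.11863799 / 0.53063799 = 0.223576.
  Update: phi_21 = phi_11 - phi_22 phi_11 = -0.6851 - (0.223576)(-0.6851) = -0.531928.
Step k = 3:
  phi_33 = [rho(3) - phi_21 rho(2) - phi_22 rho(1)] / [1 - phi_21 rho(1) - phi_22 rho(2)]
    numerator   = -0.6484 - (-0.531928)(0.588) - (0.223576)(-0.6851) = -0.18245433
    denominator = 1 - (-0.531928)(-0.6851) - (0.223576)(0.588) = 0.50411337
  phi_33 = -0.18245433 / 0.50411337 = -0.3619.
Therefore phi_{33} = -0.3619.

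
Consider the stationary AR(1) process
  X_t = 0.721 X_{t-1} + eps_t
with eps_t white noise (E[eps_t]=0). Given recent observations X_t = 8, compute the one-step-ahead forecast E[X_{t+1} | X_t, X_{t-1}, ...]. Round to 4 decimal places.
E[X_{t+1} \mid \mathcal F_t] = 5.7680

For an AR(p) model X_t = c + sum_i phi_i X_{t-i} + eps_t, the
one-step-ahead conditional mean is
  E[X_{t+1} | X_t, ...] = c + sum_i phi_i X_{t+1-i}.
Substitute known values:
  E[X_{t+1} | ...] = (0.721) * (8)
                   = 5.7680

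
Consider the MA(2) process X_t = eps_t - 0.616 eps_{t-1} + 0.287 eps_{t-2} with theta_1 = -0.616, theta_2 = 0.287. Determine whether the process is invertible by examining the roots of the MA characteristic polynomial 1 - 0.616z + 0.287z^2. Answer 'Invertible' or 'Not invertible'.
\text{Invertible}

The MA(q) characteristic polynomial is P(z) = 1 - 0.616z + 0.287z^2.
Invertibility requires all roots to lie outside the unit circle, i.e. |z| > 1 for every root.
Set 1 + (-0.616) z + (0.287) z^2 = 0, i.e. a z^2 + b z + c = 0 with a = 0.287, b = -0.616, c = 1.
Discriminant D = b^2 - 4ac = (-0.616)^2 - 4*(0.287)*1 = 0.379456 - (1.148) = -0.768544.
D < 0, so the roots are the complex-conjugate pair z = (-b +/- i sqrt(-D)) / (2a) = 1.0732 +/- 1.5273i.
For a conjugate pair |z|^2 = z * conj(z) = (product of roots) = c/a = 1/(0.287) = 3.484321, so |z| = sqrt(3.484321) = 1.8666 for both roots.
Moduli of all roots: 1.8666, 1.8666.
All moduli strictly greater than 1? Yes.
Verdict: Invertible.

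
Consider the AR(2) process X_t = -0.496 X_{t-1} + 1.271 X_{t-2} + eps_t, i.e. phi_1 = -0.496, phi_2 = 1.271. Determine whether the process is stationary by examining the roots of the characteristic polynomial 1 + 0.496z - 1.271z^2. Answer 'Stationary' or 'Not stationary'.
\text{Not stationary}

The AR(p) characteristic polynomial is P(z) = 1 + 0.496z - 1.271z^2.
Stationarity requires all roots to lie outside the unit circle, i.e. |z| > 1 for every root.
Set 1 + (0.496) z + (-1.271) z^2 = 0, i.e. a z^2 + b z + c = 0 with a = -1.271, b = 0.496, c = 1.
Discriminant D = b^2 - 4ac = (0.496)^2 - 4*(-1.271)*1 = 0.246016 - (-5.084) = 5.330016.
D >= 0, so the roots are real: z = (-b +/- sqrt(D)) / (2a) = (-0.496 +/- 2.308683) / (-2.542).
  z_1 = (-0.496 + 2.308683) / (-2.542) = -0.7131,   |z_1| = 0.7131.
  z_2 = (-0.496 - 2.308683) / (-2.542) = 1.1033,   |z_2| = 1.1033.
Moduli of all roots: 0.7131, 1.1033.
All moduli strictly greater than 1? No.
Verdict: Not stationary.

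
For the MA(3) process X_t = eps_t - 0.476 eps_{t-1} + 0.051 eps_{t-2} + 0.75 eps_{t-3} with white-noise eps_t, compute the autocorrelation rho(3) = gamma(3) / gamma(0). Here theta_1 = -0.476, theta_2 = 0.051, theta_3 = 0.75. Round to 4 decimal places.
\rho(3) = 0.4186

For an MA(q) process with theta_0 = 1, the autocovariance is
  gamma(k) = sigma^2 * sum_{i=0..q-k} theta_i * theta_{i+k},
and rho(k) = gamma(k) / gamma(0). Sigma^2 cancels.
  numerator   = (1)*(0.75) = 0.75.
  denominator = (1)^2 + (-0.476)^2 + (0.051)^2 + (0.75)^2 = 1.791677.
  rho(3) = 0.75 / 1.791677 = 0.4186.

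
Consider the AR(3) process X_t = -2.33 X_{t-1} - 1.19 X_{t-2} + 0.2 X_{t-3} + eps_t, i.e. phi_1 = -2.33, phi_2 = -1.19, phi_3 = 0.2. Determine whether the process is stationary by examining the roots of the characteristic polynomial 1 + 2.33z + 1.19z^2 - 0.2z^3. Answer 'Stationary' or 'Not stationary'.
\text{Not stationary}

The AR(p) characteristic polynomial is P(z) = 1 + 2.33z + 1.19z^2 - 0.2z^3.
Stationarity requires all roots to lie outside the unit circle, i.e. |z| > 1 for every root.
Degree 3: look for a simple real root z0 first, then factor out (1 - z/z0) and solve the remaining quadratic.
Testing z0 = -0.8: P(-0.8) = 1 + (2.33)(-0.8) + (1.19)(-0.8)^2 + (-0.2)(-0.8)^3
  = 1 + (-1.864) + (0.7616) + (0.1024) = 0.  So z_0 = -0.8 is a root, |z_0| = 0.8.
Divide out the factor (1 + 1.25 z) = (1 - z/z0) (since 1/z0 = -1.25):
  P(z) = (1 + 1.25 z)(1 + (1.08) z + (-0.16) z^2)
  [check: z-coef 1.08 - (-1.25) = 2.33; z^2-coef -0.16 - (-1.25)(1.08) = 1.19; z^3-coef -(-1.25)(-0.16) = -0.2.]
Remaining roots from the quadratic factor 1 + (1.08) z + (-0.16) z^2:
  Set 1 + (1.08) z + (-0.16) z^2 = 0, i.e. a z^2 + b z + c = 0 with a = -0.16, b = 1.08, c = 1.
  Discriminant D = b^2 - 4ac = (1.08)^2 - 4*(-0.16)*1 = 1.1664 - (-0.64) = 1.8064.
  D >= 0, so the roots are real: z = (-b +/- sqrt(D)) / (2a) = (-1.08 +/- 1.344024) / (-0.32).
    z_1 = (-1.08 + 1.344024) / (-0.32) = -0.8251,   |z_1| = 0.8251.
    z_2 = (-1.08 - 1.344024) / (-0.32) = 7.5751,   |z_2| = 7.5751.
Moduli of all roots: 0.8000, 0.8251, 7.5751.
All moduli strictly greater than 1? No.
Verdict: Not stationary.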